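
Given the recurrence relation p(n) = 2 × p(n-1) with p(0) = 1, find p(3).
Computing step by step:
p(0) = 1
p(1) = 2 × 1 = 2
p(2) = 2 × 2 = 4
p(3) = 2 × 4 = 8

8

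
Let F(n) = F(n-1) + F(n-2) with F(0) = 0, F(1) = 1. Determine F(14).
Computing the sequence terms:
0, 1, 1, 2, 3, 5, 8, 13, 21, 34, 55, 89, 144, 233, 377

377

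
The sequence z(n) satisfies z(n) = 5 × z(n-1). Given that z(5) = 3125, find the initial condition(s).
In general z(n) = 5ⁿ · z(0). At n = 5: z(0) = z(5) / 5^5 = 3125 / 3125 = 1.

z(0) = 1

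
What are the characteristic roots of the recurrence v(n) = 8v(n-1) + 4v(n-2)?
Substitute v(n) = rⁿ and divide through by rⁿ⁻²: r² - 8r - 4 = 0
Discriminant: 8² + 4·4 = 80, not a perfect square, so by the quadratic formula r = (8 ± √80)/2.
General solution: v(n) = A·r₁ⁿ + B·r₂ⁿ where r₁,r₂ = (8 ± √80)/2

Characteristic: r² - 8r - 4 = 0, Roots: r = (8 ± √80)/2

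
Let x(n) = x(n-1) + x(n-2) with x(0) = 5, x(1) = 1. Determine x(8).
Computing the sequence terms:
5, 1, 6, 7, 13, 20, 33, 53, 86

86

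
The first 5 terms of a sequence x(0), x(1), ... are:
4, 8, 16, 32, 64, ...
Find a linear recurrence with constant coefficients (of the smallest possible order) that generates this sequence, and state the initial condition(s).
Look for the lowest-order linear relation among consecutive terms.
Observation: each term is 2× the previous.
Check at n=2: 2·8 = 16. ✓

x(n) = 2 × x(n-1), x(0) = 4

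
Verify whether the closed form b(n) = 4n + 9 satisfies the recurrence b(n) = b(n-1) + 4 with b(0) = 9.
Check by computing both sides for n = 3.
From the recurrence with b(0) = 9:
  b(0) = 9, b(1) = 13, b(2) = 17, b(3) = 21
  so the recurrence gives b(3) = 21.
From the proposed closed form b(n) = 4n + 9:
  b(3) = 21.
Both sides give 21 at n = 3, and the initial condition(s) match, so the closed form is consistent.

Yes, the closed form is correct.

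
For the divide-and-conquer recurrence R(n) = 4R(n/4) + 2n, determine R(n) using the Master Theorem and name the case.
Master Theorem template: R(n) = a·R(n/b) + f(n).
Here: a=4, b=4, f(n)=2n
Compute log_b(a) = log_4(4) = 1.
f(n) = 2n = Θ(n). Case 2: R(n) = Θ(n log n).

Case 2: R(n) = Θ(n log n)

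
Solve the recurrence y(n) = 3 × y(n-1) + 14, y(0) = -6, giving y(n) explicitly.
Recurrence: y(n) = 3 × y(n-1) + 14, initial: y(0) = -6.
Try y(n) = A·3ⁿ + C. Substituting: A·3ⁿ + C = 3(A·3ⁿ⁻¹ + C) + 14 = A·3ⁿ + 3C + 14, so C = 3C + 14, giving C = -7. Then y(0) = A - 7 = -6 gives A = 1.

y(n) = 3ⁿ - 7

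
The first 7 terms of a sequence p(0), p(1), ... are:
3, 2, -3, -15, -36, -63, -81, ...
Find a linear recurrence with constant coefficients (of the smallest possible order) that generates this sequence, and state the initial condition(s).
Look for the lowest-order linear relation among consecutive terms.
Observation: p(n) - 3·p(n-1) - (-3)·p(n-2) = 0 holds for the shown terms, and no order-1 relation p(n) = α·p(n-1) + β fits.
Check at n=3: 3·-3 + (-3)·2 = -15. ✓

p(n) = 3p(n-1) - 3p(n-2), p(0) = 3, p(1) = 2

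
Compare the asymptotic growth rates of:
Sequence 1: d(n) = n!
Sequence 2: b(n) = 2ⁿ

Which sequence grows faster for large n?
Comparing growth rates:
Growth-rate hierarchy: log n ≺ any polynomial ≺ any exponential cⁿ (c>1) ≺ n! ≺ nⁿ.
factorial dominates exponential base 2 asymptotically.

d(n) grows faster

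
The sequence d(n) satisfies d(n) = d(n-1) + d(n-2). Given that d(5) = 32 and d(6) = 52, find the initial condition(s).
Work backwards using d(k) = d(k+2) - d(k+1):
d(4) = d(6) - d(5) = 52 - 32 = 20
d(3) = d(5) - d(4) = 32 - 20 = 12
d(2) = d(4) - d(3) = 20 - 12 = 8
d(1) = d(3) - d(2) = 12 - 8 = 4
d(0) = d(2) - d(1) = 8 - 4 = 4

d(0) = 4, d(1) = 4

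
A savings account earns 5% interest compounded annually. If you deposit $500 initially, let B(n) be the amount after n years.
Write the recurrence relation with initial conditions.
Each year the balance grows by 5%, i.e. is multiplied by 1 + 5/100 = 1.05, so B(n) = 1.05 × B(n-1). The initial deposit gives B(0) = 500.
Unrolling gives the closed form B(n) = 500 × (1.05)ⁿ.

B(n) = 1.05 × B(n-1), B(0) = 500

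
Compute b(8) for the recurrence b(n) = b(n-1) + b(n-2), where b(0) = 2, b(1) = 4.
Computing the sequence terms:
2, 4, 6, 10, 16, 26, 42, 68, 110

110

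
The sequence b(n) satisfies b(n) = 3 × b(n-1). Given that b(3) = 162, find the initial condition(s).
In general b(n) = 3ⁿ · b(0). At n = 3: b(0) = b(3) / 3^3 = 162 / 27 = 6.

b(0) = 6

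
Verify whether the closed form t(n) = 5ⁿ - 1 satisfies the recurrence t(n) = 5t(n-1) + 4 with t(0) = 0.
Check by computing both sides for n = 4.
From the recurrence with t(0) = 0:
  t(0) = 0, t(1) = 4, t(2) = 24, t(3) = 124, t(4) = 624
  so the recurrence gives t(4) = 624.
From the proposed closed form t(n) = 5ⁿ - 1:
  t(4) = 624.
Both sides give 624 at n = 4, and the initial condition(s) match, so the closed form is consistent.

Yes, the closed form is correct.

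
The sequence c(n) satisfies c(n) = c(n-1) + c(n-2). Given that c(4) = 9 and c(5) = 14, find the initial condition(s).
Work backwards using c(k) = c(k+2) - c(k+1):
c(3) = c(5) - c(4) = 14 - 9 = 5
c(2) = c(4) - c(3) = 9 - 5 = 4
c(1) = c(3) - c(2) = 5 - 4 = 1
c(0) = c(2) - c(1) = 4 - 1 = 3

c(0) = 3, c(1) = 1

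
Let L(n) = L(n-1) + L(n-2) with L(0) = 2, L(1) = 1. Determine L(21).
Computing the sequence terms:
2, 1, 3, 4, 7, 11, 18, 29, 47, 76, 123, 199, 322, 521, 843, 1364, 2207, 3571, 5778, 9349, 15127, 24476

24476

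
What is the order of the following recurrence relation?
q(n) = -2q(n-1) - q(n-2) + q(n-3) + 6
The order is the largest lag k for which q(n-k) appears. Here the deepest term is q(n-3) (the 6 term is non-homogeneous and does not affect the order), so the order is 3.

Order 3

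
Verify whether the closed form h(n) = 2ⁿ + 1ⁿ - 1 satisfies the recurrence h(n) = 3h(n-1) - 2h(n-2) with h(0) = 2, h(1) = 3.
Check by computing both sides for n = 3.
From the recurrence with h(0) = 2, h(1) = 3:
  h(0) = 2, h(1) = 3, h(2) = 5, h(3) = 9
  so the recurrence gives h(3) = 9.
From the proposed closed form h(n) = 2ⁿ + 1ⁿ - 1:
  h(3) = 8.
The recurrence gives 9 but the closed form gives 8, so the closed form does not satisfy the recurrence.

No, the closed form is incorrect.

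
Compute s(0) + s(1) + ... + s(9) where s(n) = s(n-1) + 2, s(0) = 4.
Computing the sequence terms: 4, 6, 8, 10, 12, 14, 16, 18, 20, 22
Adding these values together:

130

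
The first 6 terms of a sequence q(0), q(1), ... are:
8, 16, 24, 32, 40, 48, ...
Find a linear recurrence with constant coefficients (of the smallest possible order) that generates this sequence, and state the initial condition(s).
Look for the lowest-order linear relation among consecutive terms.
Observation: consecutive differences are constant (= 8).
Check at n=2: 1·16 + 8 = 24. ✓

q(n) = q(n-1) + 8, q(0) = 8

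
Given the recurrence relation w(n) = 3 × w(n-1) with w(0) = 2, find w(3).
Computing step by step:
w(0) = 2
w(1) = 3 × 2 = 6
w(2) = 3 × 6 = 18
w(3) = 3 × 18 = 54

54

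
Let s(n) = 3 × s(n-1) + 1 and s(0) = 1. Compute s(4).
Computing step by step:
s(0) = 1
s(1) = 3 × 1 + 1 = 4
s(2) = 3 × 4 + 1 = 13
s(3) = 3 × 13 + 1 = 40
s(4) = 3 × 40 + 1 = 121

121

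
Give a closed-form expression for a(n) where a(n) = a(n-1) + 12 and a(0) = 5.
Recurrence: a(n) = a(n-1) + 12, initial: a(0) = 5.
Each step adds 12, so a(n) = a(0) + 12n = 12n + 5.

a(n) = 12n + 5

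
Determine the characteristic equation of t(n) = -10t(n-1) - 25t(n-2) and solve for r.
Substitute t(n) = rⁿ and divide through by rⁿ⁻²: r² + 10r + 25 = 0
Factor: (r + 5)² = 0, so r = -5 (double root).
General solution: t(n) = (A + Bn)·(-5)ⁿ

Characteristic: r² + 10r + 25 = 0, Roots: r = -5 (double root)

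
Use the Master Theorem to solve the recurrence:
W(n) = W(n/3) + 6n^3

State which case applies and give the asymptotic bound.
Master Theorem template: W(n) = a·W(n/b) + f(n).
Here: a=1, b=3, f(n)=6n^3
Compute log_b(a) = log_3(1) = 0.
f(n) = 6n^3 = Ω(n^(0+ε)) with ε = 3, and the regularity condition holds (a·f(n/b) = (a/b^3)·f(n) with a/b^3 = 3^-3 < 1). Case 3: W(n) = Θ(f(n)) = Θ(n^3).

Case 3: W(n) = Θ(n^3)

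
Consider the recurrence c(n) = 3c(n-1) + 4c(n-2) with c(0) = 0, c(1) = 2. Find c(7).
Computing the sequence terms:
0, 2, 6, 26, 102, 410, 1638, 6554

6554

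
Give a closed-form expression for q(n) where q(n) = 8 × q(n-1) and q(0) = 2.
Recurrence: q(n) = 8 × q(n-1), initial: q(0) = 2.
Each term is 8 times the previous, so this is geometric with ratio 8. After n steps: q(n) = q(0)·8ⁿ = 2·8ⁿ.

q(n) = 2·8ⁿ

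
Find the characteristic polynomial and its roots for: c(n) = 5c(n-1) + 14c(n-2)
Substitute c(n) = rⁿ and divide through by rⁿ⁻²: r² - 5r - 14 = 0
Factor: (r - 7)(r + 2) = 0, so r = 7, -2.
General solution: c(n) = A·7ⁿ + B·(-2)ⁿ

Characteristic: r² - 5r - 14 = 0, Roots: r = 7, -2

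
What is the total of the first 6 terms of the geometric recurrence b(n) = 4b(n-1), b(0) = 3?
Computing the sequence terms: 3, 12, 48, 192, 768, 3072
Adding these values together:

4095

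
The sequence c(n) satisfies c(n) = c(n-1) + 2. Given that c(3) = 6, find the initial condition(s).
c(3) = c(0) + 3·2, so c(0) = 6 - 6 = 0.

c(0) = 0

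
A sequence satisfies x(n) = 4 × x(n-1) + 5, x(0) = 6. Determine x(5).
Computing step by step:
x(0) = 6
x(1) = 4 × 6 + 5 = 29
x(2) = 4 × 29 + 5 = 121
x(3) = 4 × 121 + 5 = 489
x(4) = 4 × 489 + 5 = 1961
x(5) = 4 × 1961 + 5 = 7849

7849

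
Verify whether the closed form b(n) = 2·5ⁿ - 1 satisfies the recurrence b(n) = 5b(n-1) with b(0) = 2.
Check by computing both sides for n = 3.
From the recurrence with b(0) = 2:
  b(0) = 2, b(1) = 10, b(2) = 50, b(3) = 250
  so the recurrence gives b(3) = 250.
From the proposed closed form b(n) = 2·5ⁿ - 1:
  b(3) = 249.
The recurrence gives 250 but the closed form gives 249, so the closed form does not satisfy the recurrence.

No, the closed form is incorrect.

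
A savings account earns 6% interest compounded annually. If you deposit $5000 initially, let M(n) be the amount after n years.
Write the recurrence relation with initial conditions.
Each year the balance grows by 6%, i.e. is multiplied by 1 + 6/100 = 1.06, so M(n) = 1.06 × M(n-1). The initial deposit gives M(0) = 5000.
Unrolling gives the closed form M(n) = 5000 × (1.06)ⁿ.

M(n) = 1.06 × M(n-1), M(0) = 5000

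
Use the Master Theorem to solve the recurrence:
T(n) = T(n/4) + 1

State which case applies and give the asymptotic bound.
Master Theorem template: T(n) = a·T(n/b) + f(n).
Here: a=1, b=4, f(n)=1
Compute log_b(a) = log_4(1) = 0.
f(n) = 1 = Θ(1). Case 2: T(n) = Θ(log n).

Case 2: T(n) = Θ(log n)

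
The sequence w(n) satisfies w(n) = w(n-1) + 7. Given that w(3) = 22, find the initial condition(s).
w(3) = w(0) + 3·7, so w(0) = 22 - 21 = 1.

w(0) = 1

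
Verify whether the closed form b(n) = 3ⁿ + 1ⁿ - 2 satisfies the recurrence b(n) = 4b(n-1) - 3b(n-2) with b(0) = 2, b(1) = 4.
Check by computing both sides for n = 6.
From the recurrence with b(0) = 2, b(1) = 4:
  b(0) = 2, b(1) = 4, b(2) = 10, b(3) = 28, b(4) = 82, b(5) = 244, b(6) = 730
  so the recurrence gives b(6) = 730.
From the proposed closed form b(n) = 3ⁿ + 1ⁿ - 2:
  b(6) = 728.
The recurrence gives 730 but the closed form gives 728, so the closed form does not satisfy the recurrence.

No, the closed form is incorrect.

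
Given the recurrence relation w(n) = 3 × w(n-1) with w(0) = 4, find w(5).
Computing step by step:
w(0) = 4
w(1) = 3 × 4 = 12
w(2) = 3 × 12 = 36
w(3) = 3 × 36 = 108
w(4) = 3 × 108 = 324
w(5) = 3 × 324 = 972

972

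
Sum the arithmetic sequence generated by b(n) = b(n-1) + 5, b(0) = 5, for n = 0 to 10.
Computing the sequence terms: 5, 10, 15, 20, 25, 30, 35, 40, 45, 50, 55
Adding these values together:

330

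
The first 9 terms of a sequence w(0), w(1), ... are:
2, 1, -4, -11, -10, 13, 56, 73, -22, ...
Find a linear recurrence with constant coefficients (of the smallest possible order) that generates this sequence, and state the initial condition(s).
Look for the lowest-order linear relation among consecutive terms.
Observation: w(n) - 2·w(n-1) - (-3)·w(n-2) = 0 holds for the shown terms, and no order-1 relation w(n) = α·w(n-1) + β fits.
Check at n=3: 2·-4 + (-3)·1 = -11. ✓

w(n) = 2w(n-1) - 3w(n-2), w(0) = 2, w(1) = 1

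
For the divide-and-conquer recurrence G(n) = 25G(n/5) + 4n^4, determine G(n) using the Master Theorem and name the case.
Master Theorem template: G(n) = a·G(n/b) + f(n).
Here: a=25, b=5, f(n)=4n^4
Compute log_b(a) = log_5(25) = 2.
f(n) = 4n^4 = Ω(n^(2+ε)) with ε = 2, and the regularity condition holds (a·f(n/b) = (a/b^4)·f(n) with a/b^4 = 5^-2 < 1). Case 3: G(n) = Θ(f(n)) = Θ(n^4).

Case 3: G(n) = Θ(n^4)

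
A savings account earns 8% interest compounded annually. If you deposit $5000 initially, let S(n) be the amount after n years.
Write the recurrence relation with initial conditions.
Each year the balance grows by 8%, i.e. is multiplied by 1 + 8/100 = 1.08, so S(n) = 1.08 × S(n-1). The initial deposit gives S(0) = 5000.
Unrolling gives the closed form S(n) = 5000 × (1.08)ⁿ.

S(n) = 1.08 × S(n-1), S(0) = 5000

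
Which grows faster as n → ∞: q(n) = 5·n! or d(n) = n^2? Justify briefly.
Comparing growth rates:
Growth-rate hierarchy: log n ≺ any polynomial ≺ any exponential cⁿ (c>1) ≺ n! ≺ nⁿ.
factorial dominates polynomial degree 2 asymptotically.

q(n) grows faster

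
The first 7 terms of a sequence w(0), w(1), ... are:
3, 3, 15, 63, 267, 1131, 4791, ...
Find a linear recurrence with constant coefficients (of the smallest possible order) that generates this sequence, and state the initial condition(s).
Look for the lowest-order linear relation among consecutive terms.
Observation: w(n) - 4·w(n-1) - (1)·w(n-2) = 0 holds for the shown terms, and no order-1 relation w(n) = α·w(n-1) + β fits.
Check at n=3: 4·15 + (1)·3 = 63. ✓

w(n) = 4w(n-1) + w(n-2), w(0) = 3, w(1) = 3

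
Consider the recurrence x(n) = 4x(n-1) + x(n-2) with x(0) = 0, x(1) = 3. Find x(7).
Computing the sequence terms:
0, 3, 12, 51, 216, 915, 3876, 16419

16419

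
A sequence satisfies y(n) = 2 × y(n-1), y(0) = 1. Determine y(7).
Computing step by step:
y(0) = 1
y(1) = 2 × 1 = 2
y(2) = 2 × 2 = 4
y(3) = 2 × 4 = 8
y(4) = 2 × 8 = 16
y(5) = 2 × 16 = 32
y(6) = 2 × 32 = 64
y(7) = 2 × 64 = 128

128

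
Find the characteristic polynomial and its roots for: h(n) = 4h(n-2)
Substitute h(n) = rⁿ and divide through by rⁿ⁻²: r² - 4 = 0
Factor: (r - 2)(r + 2) = 0, so r = 2, -2.
General solution: h(n) = A·2ⁿ + B·(-2)ⁿ

Characteristic: r² - 4 = 0, Roots: r = 2, -2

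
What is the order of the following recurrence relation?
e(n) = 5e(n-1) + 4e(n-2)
The order is the largest lag k for which e(n-k) appears. Here the deepest term is e(n-2), so the order is 2.

Order 2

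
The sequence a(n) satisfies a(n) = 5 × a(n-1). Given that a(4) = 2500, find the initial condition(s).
In general a(n) = 5ⁿ · a(0). At n = 4: a(0) = a(4) / 5^4 = 2500 / 625 = 4.

a(0) = 4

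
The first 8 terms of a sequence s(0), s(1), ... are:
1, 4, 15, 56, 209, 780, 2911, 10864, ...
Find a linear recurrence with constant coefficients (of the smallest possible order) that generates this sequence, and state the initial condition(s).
Look for the lowest-order linear relation among consecutive terms.
Observation: s(n) - 4·s(n-1) - (-1)·s(n-2) = 0 holds for the shown terms, and no order-1 relation s(n) = α·s(n-1) + β fits.
Check at n=3: 4·15 + (-1)·4 = 56. ✓

s(n) = 4s(n-1) - s(n-2), s(0) = 1, s(1) = 4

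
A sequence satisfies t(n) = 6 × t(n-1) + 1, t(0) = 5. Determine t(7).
Computing step by step:
t(0) = 5
t(1) = 6 × 5 + 1 = 31
t(2) = 6 × 31 + 1 = 187
t(3) = 6 × 187 + 1 = 1123
t(4) = 6 × 1123 + 1 = 6739
t(5) = 6 × 6739 + 1 = 40435
t(6) = 6 × 40435 + 1 = 242611
t(7) = 6 × 242611 + 1 = 1455667

1455667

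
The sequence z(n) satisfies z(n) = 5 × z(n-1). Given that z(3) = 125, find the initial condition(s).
In general z(n) = 5ⁿ · z(0). At n = 3: z(0) = z(3) / 5^3 = 125 / 125 = 1.

z(0) = 1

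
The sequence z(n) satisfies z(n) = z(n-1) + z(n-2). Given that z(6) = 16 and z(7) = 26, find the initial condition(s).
Work backwards using z(k) = z(k+2) - z(k+1):
z(5) = z(7) - z(6) = 26 - 16 = 10
z(4) = z(6) - z(5) = 16 - 10 = 6
z(3) = z(5) - z(4) = 10 - 6 = 4
z(2) = z(4) - z(3) = 6 - 4 = 2
z(1) = z(3) - z(2) = 4 - 2 = 2
z(0) = z(2) - z(1) = 2 - 2 = 0

z(0) = 0, z(1) = 2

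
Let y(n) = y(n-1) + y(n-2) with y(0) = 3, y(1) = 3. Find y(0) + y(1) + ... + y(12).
Computing the sequence terms: 3, 3, 6, 9, 15, 24, 39, 63, 102, 165, 267, 432, 699
Adding these values together:

1827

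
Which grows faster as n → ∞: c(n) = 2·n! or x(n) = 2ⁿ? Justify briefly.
Comparing growth rates:
Growth-rate hierarchy: log n ≺ any polynomial ≺ any exponential cⁿ (c>1) ≺ n! ≺ nⁿ.
factorial dominates exponential base 2 asymptotically.

c(n) grows faster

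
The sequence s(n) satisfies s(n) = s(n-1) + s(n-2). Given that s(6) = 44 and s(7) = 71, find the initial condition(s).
Work backwards using s(k) = s(k+2) - s(k+1):
s(5) = s(7) - s(6) = 71 - 44 = 27
s(4) = s(6) - s(5) = 44 - 27 = 17
s(3) = s(5) - s(4) = 27 - 17 = 10
s(2) = s(4) - s(3) = 17 - 10 = 7
s(1) = s(3) - s(2) = 10 - 7 = 3
s(0) = s(2) - s(1) = 7 - 3 = 4

s(0) = 4, s(1) = 3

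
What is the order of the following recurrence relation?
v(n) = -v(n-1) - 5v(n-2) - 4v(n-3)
The order is the largest lag k for which v(n-k) appears. Here the deepest term is v(n-3), so the order is 3.

Order 3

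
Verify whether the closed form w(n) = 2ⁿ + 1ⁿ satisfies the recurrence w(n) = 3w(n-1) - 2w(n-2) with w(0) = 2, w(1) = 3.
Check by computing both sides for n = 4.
From the recurrence with w(0) = 2, w(1) = 3:
  w(0) = 2, w(1) = 3, w(2) = 5, w(3) = 9, w(4) = 17
  so the recurrence gives w(4) = 17.
From the proposed closed form w(n) = 2ⁿ + 1ⁿ:
  w(4) = 17.
Both sides give 17 at n = 4, and the initial condition(s) match, so the closed form is consistent.

Yes, the closed form is correct.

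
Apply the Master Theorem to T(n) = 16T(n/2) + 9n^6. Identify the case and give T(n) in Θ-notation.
Master Theorem template: T(n) = a·T(n/b) + f(n).
Here: a=16, b=2, f(n)=9n^6
Compute log_b(a) = log_2(16) = 4.
f(n) = 9n^6 = Ω(n^(4+ε)) with ε = 2, and the regularity condition holds (a·f(n/b) = (a/b^6)·f(n) with a/b^6 = 2^-2 < 1). Case 3: T(n) = Θ(f(n)) = Θ(n^6).

Case 3: T(n) = Θ(n^6)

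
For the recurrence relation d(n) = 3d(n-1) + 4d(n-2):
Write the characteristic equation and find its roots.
Substitute d(n) = rⁿ and divide through by rⁿ⁻²: r² - 3r - 4 = 0
Factor: (r - 4)(r + 1) = 0, so r = 4, -1.
General solution: d(n) = A·4ⁿ + B·(-1)ⁿ

Characteristic: r² - 3r - 4 = 0, Roots: r = 4, -1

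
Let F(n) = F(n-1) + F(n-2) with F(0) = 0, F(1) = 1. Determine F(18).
Computing the sequence terms:
0, 1, 1, 2, 3, 5, 8, 13, 21, 34, 55, 89, 144, 233, 377, 610, 987, 1597, 2584

2584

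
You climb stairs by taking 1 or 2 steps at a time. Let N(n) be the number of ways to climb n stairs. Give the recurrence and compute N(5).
Condition on the size of the last step (1 to 2): before it there were n-1, …, n-2 stairs climbed, and these cases are disjoint, so N(n) = N(n-1) + N(n-2) (Fibonacci-type sequence).
Initial conditions by direct count (compositions of i into parts ≤ 2): N(1) = 1; N(2) = 2.
Iterating the recurrence: N(3) = 3, N(4) = 5, N(5) = 8.

N(n) = N(n-1) + N(n-2), N(1) = 1, N(2) = 2; N(5) = 8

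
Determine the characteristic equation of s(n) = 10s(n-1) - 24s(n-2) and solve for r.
Substitute s(n) = rⁿ and divide through by rⁿ⁻²: r² - 10r + 24 = 0
Factor: (r - 4)(r - 6) = 0, so r = 4, 6.
General solution: s(n) = A·4ⁿ + B·6ⁿ

Characteristic: r² - 10r + 24 = 0, Roots: r = 4, 6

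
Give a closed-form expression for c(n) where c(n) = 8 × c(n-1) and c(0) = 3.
Recurrence: c(n) = 8 × c(n-1), initial: c(0) = 3.
Each term is 8 times the previous, so this is geometric with ratio 8. After n steps: c(n) = c(0)·8ⁿ = 3·8ⁿ.

c(n) = 3·8ⁿ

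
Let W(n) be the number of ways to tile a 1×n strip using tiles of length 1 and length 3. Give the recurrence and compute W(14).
Condition on the last tile: it has length 1 (leaving a 1×(n-1) strip) or length 3 (leaving a 1×(n-3) strip), so W(n) = W(n-1) + W(n-3) (order-3 linear recurrence).
For 0 ≤ i < 3 only unit tiles fit, so W(i) = 1.
Iterating the recurrence: W(3) = 2, W(4) = 3, W(5) = 4, W(6) = 6, W(7) = 9, W(8) = 13, W(9) = 19, W(10) = 28, W(11) = 41, W(12) = 60, W(13) = 88, W(14) = 129.

W(n) = W(n-1) + W(n-3), with W(i) = 1 for 0 ≤ i < 3; W(14) = 129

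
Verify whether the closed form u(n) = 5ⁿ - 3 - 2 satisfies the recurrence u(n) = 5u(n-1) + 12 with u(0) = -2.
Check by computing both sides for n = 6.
From the recurrence with u(0) = -2:
  u(0) = -2, u(1) = 2, u(2) = 22, u(3) = 122, u(4) = 622, u(5) = 3122, u(6) = 15622
  so the recurrence gives u(6) = 15622.
From the proposed closed form u(n) = 5ⁿ - 3 - 2:
  u(6) = 15620.
The recurrence gives 15622 but the closed form gives 15620, so the closed form does not satisfy the recurrence.

No, the closed form is incorrect.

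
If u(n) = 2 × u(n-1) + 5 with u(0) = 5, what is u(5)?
Computing step by step:
u(0) = 5
u(1) = 2 × 5 + 5 = 15
u(2) = 2 × 15 + 5 = 35
u(3) = 2 × 35 + 5 = 75
u(4) = 2 × 75 + 5 = 155
u(5) = 2 × 155 + 5 = 315

315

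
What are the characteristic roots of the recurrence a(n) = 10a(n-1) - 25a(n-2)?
Substitute a(n) = rⁿ and divide through by rⁿ⁻²: r² - 10r + 25 = 0
Factor: (r - 5)² = 0, so r = 5 (double root).
General solution: a(n) = (A + Bn)·5ⁿ

Characteristic: r² - 10r + 25 = 0, Roots: r = 5 (double root)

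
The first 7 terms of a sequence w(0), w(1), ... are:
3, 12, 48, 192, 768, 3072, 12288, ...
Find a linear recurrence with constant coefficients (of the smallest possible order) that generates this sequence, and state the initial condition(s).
Look for the lowest-order linear relation among consecutive terms.
Observation: each term is 4× the previous.
Check at n=2: 4·12 = 48. ✓

w(n) = 4 × w(n-1), w(0) = 3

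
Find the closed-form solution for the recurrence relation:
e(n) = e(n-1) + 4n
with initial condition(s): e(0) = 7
Recurrence: e(n) = e(n-1) + 4n, initial: e(0) = 7.
Telescoping: e(n) = e(0) + 4·Σᵢ₌₁ⁿ i = 7 + 4·n(n+1)/2.

e(n) = 4·n(n+1)/2 + 7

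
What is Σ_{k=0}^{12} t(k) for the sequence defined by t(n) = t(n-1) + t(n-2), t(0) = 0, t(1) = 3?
Computing the sequence terms: 0, 3, 3, 6, 9, 15, 24, 39, 63, 102, 165, 267, 432
Adding these values together:

1128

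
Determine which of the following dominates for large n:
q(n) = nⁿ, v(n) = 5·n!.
Comparing growth rates:
Growth-rate hierarchy: log n ≺ any polynomial ≺ any exponential cⁿ (c>1) ≺ n! ≺ nⁿ.
super-exponential nⁿ dominates factorial asymptotically.

q(n) grows faster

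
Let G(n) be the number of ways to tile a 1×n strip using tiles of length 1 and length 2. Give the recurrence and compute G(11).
Condition on the last tile: it has length 1 (leaving a 1×(n-1) strip) or length 2 (leaving a 1×(n-2) strip), so G(n) = G(n-1) + G(n-2) (order-2 linear recurrence).
For 0 ≤ i < 2 only unit tiles fit, so G(i) = 1.
Iterating the recurrence: G(2) = 2, G(3) = 3, G(4) = 5, G(5) = 8, G(6) = 13, G(7) = 21, G(8) = 34, G(9) = 55, G(10) = 89, G(11) = 144.

G(n) = G(n-1) + G(n-2), with G(i) = 1 for 0 ≤ i < 2; G(11) = 144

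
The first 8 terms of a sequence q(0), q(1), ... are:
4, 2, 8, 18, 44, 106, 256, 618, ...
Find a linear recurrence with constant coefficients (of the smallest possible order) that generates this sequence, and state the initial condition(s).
Look for the lowest-order linear relation among consecutive terms.
Observation: q(n) - 2·q(n-1) - (1)·q(n-2) = 0 holds for the shown terms, and no order-1 relation q(n) = α·q(n-1) + β fits.
Check at n=3: 2·8 + (1)·2 = 18. ✓

q(n) = 2q(n-1) + q(n-2), q(0) = 4, q(1) = 2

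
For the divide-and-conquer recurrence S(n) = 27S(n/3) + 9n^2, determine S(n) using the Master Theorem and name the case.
Master Theorem template: S(n) = a·S(n/b) + f(n).
Here: a=27, b=3, f(n)=9n^2
Compute log_b(a) = log_3(27) = 3.
f(n) = 9n^2 = O(n^(3-ε)) with ε = 1. Case 1: S(n) = Θ(n^log_b(a)) = Θ(n^3).

Case 1: S(n) = Θ(n^3)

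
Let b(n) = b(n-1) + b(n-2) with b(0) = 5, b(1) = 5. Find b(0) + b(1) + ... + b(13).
Computing the sequence terms: 5, 5, 10, 15, 25, 40, 65, 105, 170, 275, 445, 720, 1165, 1885
Adding these values together:

4930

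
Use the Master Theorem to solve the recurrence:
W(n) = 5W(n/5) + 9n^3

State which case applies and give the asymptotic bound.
Master Theorem template: W(n) = a·W(n/b) + f(n).
Here: a=5, b=5, f(n)=9n^3
Compute log_b(a) = log_5(5) = 1.
f(n) = 9n^3 = Ω(n^(1+ε)) with ε = 2, and the regularity condition holds (a·f(n/b) = (a/b^3)·f(n) with a/b^3 = 5^-2 < 1). Case 3: W(n) = Θ(f(n)) = Θ(n^3).

Case 3: W(n) = Θ(n^3)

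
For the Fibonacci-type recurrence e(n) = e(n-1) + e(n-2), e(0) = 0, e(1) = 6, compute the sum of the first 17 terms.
Computing the sequence terms: 0, 6, 6, 12, 18, 30, 48, 78, 126, 204, 330, 534, 864, 1398, 2262, 3660, 5922
Adding these values together:

15498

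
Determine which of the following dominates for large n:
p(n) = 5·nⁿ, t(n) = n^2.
Comparing growth rates:
Growth-rate hierarchy: log n ≺ any polynomial ≺ any exponential cⁿ (c>1) ≺ n! ≺ nⁿ.
super-exponential nⁿ dominates polynomial degree 2 asymptotically.

p(n) grows faster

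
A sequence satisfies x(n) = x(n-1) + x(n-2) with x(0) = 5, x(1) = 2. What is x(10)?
Computing the sequence terms:
5, 2, 7, 9, 16, 25, 41, 66, 107, 173, 280

280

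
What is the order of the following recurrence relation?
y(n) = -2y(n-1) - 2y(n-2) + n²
The order is the largest lag k for which y(n-k) appears. Here the deepest term is y(n-2) (the n² term is non-homogeneous and does not affect the order), so the order is 2.

Order 2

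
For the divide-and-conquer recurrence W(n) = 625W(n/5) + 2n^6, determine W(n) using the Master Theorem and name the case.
Master Theorem template: W(n) = a·W(n/b) + f(n).
Here: a=625, b=5, f(n)=2n^6
Compute log_b(a) = log_5(625) = 4.
f(n) = 2n^6 = Ω(n^(4+ε)) with ε = 2, and the regularity condition holds (a·f(n/b) = (a/b^6)·f(n) with a/b^6 = 5^-2 < 1). Case 3: W(n) = Θ(f(n)) = Θ(n^6).

Case 3: W(n) = Θ(n^6)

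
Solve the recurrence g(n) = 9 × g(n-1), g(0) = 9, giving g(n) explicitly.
Recurrence: g(n) = 9 × g(n-1), initial: g(0) = 9.
Each term is 9 times the previous, so this is geometric with ratio 9. After n steps: g(n) = g(0)·9ⁿ = 9·9ⁿ.

g(n) = 9·9ⁿ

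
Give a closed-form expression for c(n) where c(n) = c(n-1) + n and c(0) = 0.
Recurrence: c(n) = c(n-1) + n, initial: c(0) = 0.
Telescoping: c(n) = c(0) + Σᵢ₌₁ⁿ i = 0 + n(n+1)/2.

c(n) = n(n+1)/2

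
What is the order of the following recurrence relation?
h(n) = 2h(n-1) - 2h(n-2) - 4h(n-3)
The order is the largest lag k for which h(n-k) appears. Here the deepest term is h(n-3), so the order is 3.

Order 3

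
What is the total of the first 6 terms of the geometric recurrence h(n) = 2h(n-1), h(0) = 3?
Computing the sequence terms: 3, 6, 12, 24, 48, 96
Adding these values together:

189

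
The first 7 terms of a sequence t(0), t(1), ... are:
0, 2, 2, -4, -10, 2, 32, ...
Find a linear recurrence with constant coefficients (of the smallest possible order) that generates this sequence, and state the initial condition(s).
Look for the lowest-order linear relation among consecutive terms.
Observation: t(n) - 1·t(n-1) - (-3)·t(n-2) = 0 holds for the shown terms, and no order-1 relation t(n) = α·t(n-1) + β fits.
Check at n=3: 1·2 + (-3)·2 = -4. ✓

t(n) = t(n-1) - 3t(n-2), t(0) = 0, t(1) = 2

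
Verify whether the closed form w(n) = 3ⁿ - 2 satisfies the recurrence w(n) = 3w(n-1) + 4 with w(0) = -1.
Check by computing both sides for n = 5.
From the recurrence with w(0) = -1:
  w(0) = -1, w(1) = 1, w(2) = 7, w(3) = 25, w(4) = 79, w(5) = 241
  so the recurrence gives w(5) = 241.
From the proposed closed form w(n) = 3ⁿ - 2:
  w(5) = 241.
Both sides give 241 at n = 5, and the initial condition(s) match, so the closed form is consistent.

Yes, the closed form is correct.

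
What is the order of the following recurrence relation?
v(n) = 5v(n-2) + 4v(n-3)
The order is the largest lag k for which v(n-k) appears. Here the deepest term is v(n-3), so the order is 3.

Order 3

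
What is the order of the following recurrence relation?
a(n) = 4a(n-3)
The order is the largest lag k for which a(n-k) appears. Here the deepest term is a(n-3), so the order is 3.

Order 3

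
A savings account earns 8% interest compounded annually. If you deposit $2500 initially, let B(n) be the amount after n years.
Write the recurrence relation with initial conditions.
Each year the balance grows by 8%, i.e. is multiplied by 1 + 8/100 = 1.08, so B(n) = 1.08 × B(n-1). The initial deposit gives B(0) = 2500.
Unrolling gives the closed form B(n) = 2500 × (1.08)ⁿ.

B(n) = 1.08 × B(n-1), B(0) = 2500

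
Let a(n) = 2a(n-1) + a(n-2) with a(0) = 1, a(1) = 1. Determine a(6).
Computing the sequence terms:
1, 1, 3, 7, 17, 41, 99

99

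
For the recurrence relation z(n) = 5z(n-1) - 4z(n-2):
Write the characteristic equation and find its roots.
Substitute z(n) = rⁿ and divide through by rⁿ⁻²: r² - 5r + 4 = 0
Factor: (r - 1)(r - 4) = 0, so r = 1, 4.
General solution: z(n) = A·1ⁿ + B·4ⁿ

Characteristic: r² - 5r + 4 = 0, Roots: r = 1, 4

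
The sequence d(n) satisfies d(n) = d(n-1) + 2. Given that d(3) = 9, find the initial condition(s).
d(3) = d(0) + 3·2, so d(0) = 9 - 6 = 3.

d(0) = 3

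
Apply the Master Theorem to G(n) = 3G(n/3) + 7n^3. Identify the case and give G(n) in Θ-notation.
Master Theorem template: G(n) = a·G(n/b) + f(n).
Here: a=3, b=3, f(n)=7n^3
Compute log_b(a) = log_3(3) = 1.
f(n) = 7n^3 = Ω(n^(1+ε)) with ε = 2, and the regularity condition holds (a·f(n/b) = (a/b^3)·f(n) with a/b^3 = 3^-2 < 1). Case 3: G(n) = Θ(f(n)) = Θ(n^3).

Case 3: G(n) = Θ(n^3)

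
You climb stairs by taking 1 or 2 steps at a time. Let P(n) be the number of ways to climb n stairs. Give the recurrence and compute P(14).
Condition on the size of the last step (1 to 2): before it there were n-1, …, n-2 stairs climbed, and these cases are disjoint, so P(n) = P(n-1) + P(n-2) (Fibonacci-type sequence).
Initial conditions by direct count (compositions of i into parts ≤ 2): P(1) = 1; P(2) = 2.
Iterating the recurrence: P(3) = 3, P(4) = 5, P(5) = 8, P(6) = 13, P(7) = 21, P(8) = 34, P(9) = 55, P(10) = 89, P(11) = 144, P(12) = 233, P(13) = 377, P(14) = 610.

P(n) = P(n-1) + P(n-2), P(1) = 1, P(2) = 2; P(14) = 610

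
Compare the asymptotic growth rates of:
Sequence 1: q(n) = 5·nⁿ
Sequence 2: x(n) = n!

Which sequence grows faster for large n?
Comparing growth rates:
Growth-rate hierarchy: log n ≺ any polynomial ≺ any exponential cⁿ (c>1) ≺ n! ≺ nⁿ.
super-exponential nⁿ dominates factorial asymptotically.

q(n) grows faster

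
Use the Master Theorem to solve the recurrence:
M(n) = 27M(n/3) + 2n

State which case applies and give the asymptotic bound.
Master Theorem template: M(n) = a·M(n/b) + f(n).
Here: a=27, b=3, f(n)=2n
Compute log_b(a) = log_3(27) = 3.
f(n) = 2n = O(n^(3-ε)) with ε = 2. Case 1: M(n) = Θ(n^log_b(a)) = Θ(n^3).

Case 1: M(n) = Θ(n^3)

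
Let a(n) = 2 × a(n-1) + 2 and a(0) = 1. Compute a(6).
Computing step by step:
a(0) = 1
a(1) = 2 × 1 + 2 = 4
a(2) = 2 × 4 + 2 = 10
a(3) = 2 × 10 + 2 = 22
a(4) = 2 × 22 + 2 = 46
a(5) = 2 × 46 + 2 = 94
a(6) = 2 × 94 + 2 = 190

190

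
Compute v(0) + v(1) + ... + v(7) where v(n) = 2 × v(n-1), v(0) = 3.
Computing the sequence terms: 3, 6, 12, 24, 48, 96, 192, 384
Adding these values together:

765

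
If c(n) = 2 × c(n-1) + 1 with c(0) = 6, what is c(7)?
Computing step by step:
c(0) = 6
c(1) = 2 × 6 + 1 = 13
c(2) = 2 × 13 + 1 = 27
c(3) = 2 × 27 + 1 = 55
c(4) = 2 × 55 + 1 = 111
c(5) = 2 × 111 + 1 = 223
c(6) = 2 × 223 + 1 = 447
c(7) = 2 × 447 + 1 = 895

895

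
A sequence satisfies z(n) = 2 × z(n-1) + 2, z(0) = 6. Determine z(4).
Computing step by step:
z(0) = 6
z(1) = 2 × 6 + 2 = 14
z(2) = 2 × 14 + 2 = 30
z(3) = 2 × 30 + 2 = 62
z(4) = 2 × 62 + 2 = 126

126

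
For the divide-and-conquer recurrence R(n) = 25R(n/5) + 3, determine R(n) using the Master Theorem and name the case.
Master Theorem template: R(n) = a·R(n/b) + f(n).
Here: a=25, b=5, f(n)=3
Compute log_b(a) = log_5(25) = 2.
f(n) = 3 = O(n^(2-ε)) with ε = 2. Case 1: R(n) = Θ(n^log_b(a)) = Θ(n^2).

Case 1: R(n) = Θ(n^2)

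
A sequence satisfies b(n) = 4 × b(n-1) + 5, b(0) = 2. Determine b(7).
Computing step by step:
b(0) = 2
b(1) = 4 × 2 + 5 = 13
b(2) = 4 × 13 + 5 = 57
b(3) = 4 × 57 + 5 = 233
b(4) = 4 × 233 + 5 = 937
b(5) = 4 × 937 + 5 = 3753
b(6) = 4 × 3753 + 5 = 15017
b(7) = 4 × 15017 + 5 = 60073

60073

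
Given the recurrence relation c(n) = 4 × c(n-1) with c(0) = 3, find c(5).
Computing step by step:
c(0) = 3
c(1) = 4 × 3 = 12
c(2) = 4 × 12 = 48
c(3) = 4 × 48 = 192
c(4) = 4 × 192 = 768
c(5) = 4 × 768 = 3072

3072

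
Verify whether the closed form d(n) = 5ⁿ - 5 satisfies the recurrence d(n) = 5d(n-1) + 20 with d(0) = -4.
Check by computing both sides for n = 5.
From the recurrence with d(0) = -4:
  d(0) = -4, d(1) = 0, d(2) = 20, d(3) = 120, d(4) = 620, d(5) = 3120
  so the recurrence gives d(5) = 3120.
From the proposed closed form d(n) = 5ⁿ - 5:
  d(5) = 3120.
Both sides give 3120 at n = 5, and the initial condition(s) match, so the closed form is consistent.

Yes, the closed form is correct.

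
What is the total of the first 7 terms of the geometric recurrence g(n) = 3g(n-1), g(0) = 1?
Computing the sequence terms: 1, 3, 9, 27, 81, 243, 729
Adding these values together:

1093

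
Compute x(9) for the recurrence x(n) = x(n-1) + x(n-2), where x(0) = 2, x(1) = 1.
Computing the sequence terms:
2, 1, 3, 4, 7, 11, 18, 29, 47, 76

76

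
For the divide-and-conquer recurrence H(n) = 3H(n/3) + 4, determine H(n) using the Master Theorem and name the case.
Master Theorem template: H(n) = a·H(n/b) + f(n).
Here: a=3, b=3, f(n)=4
Compute log_b(a) = log_3(3) = 1.
f(n) = 4 = O(n^(1-ε)) with ε = 1. Case 1: H(n) = Θ(n^log_b(a)) = Θ(n).

Case 1: H(n) = Θ(n)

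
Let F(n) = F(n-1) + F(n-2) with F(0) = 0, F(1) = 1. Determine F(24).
Computing the sequence terms:
0, 1, 1, 2, 3, 5, 8, 13, 21, 34, 55, 89, 144, 233, 377, 610, 987, 1597, 2584, 4181, 6765, 10946, 17711, 28657, 46368

46368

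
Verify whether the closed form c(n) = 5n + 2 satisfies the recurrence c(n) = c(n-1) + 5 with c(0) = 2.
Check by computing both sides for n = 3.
From the recurrence with c(0) = 2:
  c(0) = 2, c(1) = 7, c(2) = 12, c(3) = 17
  so the recurrence gives c(3) = 17.
From the proposed closed form c(n) = 5n + 2:
  c(3) = 17.
Both sides give 17 at n = 3, and the initial condition(s) match, so the closed form is consistent.

Yes, the closed form is correct.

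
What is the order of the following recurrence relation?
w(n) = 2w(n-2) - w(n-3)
The order is the largest lag k for which w(n-k) appears. Here the deepest term is w(n-3), so the order is 3.

Order 3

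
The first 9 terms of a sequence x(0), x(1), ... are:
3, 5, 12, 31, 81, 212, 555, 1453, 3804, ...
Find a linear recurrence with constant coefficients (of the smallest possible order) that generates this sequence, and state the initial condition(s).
Look for the lowest-order linear relation among consecutive terms.
Observation: x(n) - 3·x(n-1) - (-1)·x(n-2) = 0 holds for the shown terms, and no order-1 relation x(n) = α·x(n-1) + β fits.
Check at n=3: 3·12 + (-1)·5 = 31. ✓

x(n) = 3x(n-1) - x(n-2), x(0) = 3, x(1) = 5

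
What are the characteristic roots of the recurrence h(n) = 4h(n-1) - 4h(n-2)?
Substitute h(n) = rⁿ and divide through by rⁿ⁻²: r² - 4r + 4 = 0
Factor: (r - 2)² = 0, so r = 2 (double root).
General solution: h(n) = (A + Bn)·2ⁿ

Characteristic: r² - 4r + 4 = 0, Roots: r = 2 (double root)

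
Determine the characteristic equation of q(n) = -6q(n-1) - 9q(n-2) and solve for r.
Substitute q(n) = rⁿ and divide through by rⁿ⁻²: r² + 6r + 9 = 0
Factor: (r + 3)² = 0, so r = -3 (double root).
General solution: q(n) = (A + Bn)·(-3)ⁿ

Characteristic: r² + 6r + 9 = 0, Roots: r = -3 (double root)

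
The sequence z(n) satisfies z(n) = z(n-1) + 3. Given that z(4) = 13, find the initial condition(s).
z(4) = z(0) + 4·3, so z(0) = 13 - 12 = 1.

z(0) = 1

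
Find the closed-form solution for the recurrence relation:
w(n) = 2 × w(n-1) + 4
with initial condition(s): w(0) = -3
Recurrence: w(n) = 2 × w(n-1) + 4, initial: w(0) = -3.
Try w(n) = A·2ⁿ + C. Substituting: A·2ⁿ + C = 2(A·2ⁿ⁻¹ + C) + 4 = A·2ⁿ + 2C + 4, so C = 2C + 4, giving C = -4. Then w(0) = A - 4 = -3 gives A = 1.

w(n) = 2ⁿ - 4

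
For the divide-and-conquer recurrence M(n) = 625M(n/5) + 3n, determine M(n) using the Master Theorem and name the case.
Master Theorem template: M(n) = a·M(n/b) + f(n).
Here: a=625, b=5, f(n)=3n
Compute log_b(a) = log_5(625) = 4.
f(n) = 3n = O(n^(4-ε)) with ε = 3. Case 1: M(n) = Θ(n^log_b(a)) = Θ(n^4).

Case 1: M(n) = Θ(n^4)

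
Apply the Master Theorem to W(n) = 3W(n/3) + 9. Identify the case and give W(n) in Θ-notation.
Master Theorem template: W(n) = a·W(n/b) + f(n).
Here: a=3, b=3, f(n)=9
Compute log_b(a) = log_3(3) = 1.
f(n) = 9 = O(n^(1-ε)) with ε = 1. Case 1: W(n) = Θ(n^log_b(a)) = Θ(n).

Case 1: W(n) = Θ(n)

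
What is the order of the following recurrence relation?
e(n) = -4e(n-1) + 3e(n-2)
The order is the largest lag k for which e(n-k) appears. Here the deepest term is e(n-2), so the order is 2.

Order 2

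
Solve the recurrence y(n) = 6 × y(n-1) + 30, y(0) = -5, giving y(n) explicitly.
Recurrence: y(n) = 6 × y(n-1) + 30, initial: y(0) = -5.
Try y(n) = A·6ⁿ + C. Substituting: A·6ⁿ + C = 6(A·6ⁿ⁻¹ + C) + 30 = A·6ⁿ + 6C + 30, so C = 6C + 30, giving C = -6. Then y(0) = A - 6 = -5 gives A = 1.

y(n) = 6ⁿ - 6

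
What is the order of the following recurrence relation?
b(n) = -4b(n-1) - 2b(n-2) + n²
The order is the largest lag k for which b(n-k) appears. Here the deepest term is b(n-2) (the n² term is non-homogeneous and does not affect the order), so the order is 2.

Order 2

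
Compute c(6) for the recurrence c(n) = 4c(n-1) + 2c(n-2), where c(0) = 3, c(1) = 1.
Computing the sequence terms:
3, 1, 10, 42, 188, 836, 3720

3720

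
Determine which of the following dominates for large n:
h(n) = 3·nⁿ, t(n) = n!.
Comparing growth rates:
Growth-rate hierarchy: log n ≺ any polynomial ≺ any exponential cⁿ (c>1) ≺ n! ≺ nⁿ.
super-exponential nⁿ dominates factorial asymptotically.

h(n) grows faster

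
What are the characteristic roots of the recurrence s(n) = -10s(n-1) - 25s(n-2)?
Substitute s(n) = rⁿ and divide through by rⁿ⁻²: r² + 10r + 25 = 0
Factor: (r + 5)² = 0, so r = -5 (double root).
General solution: s(n) = (A + Bn)·(-5)ⁿ

Characteristic: r² + 10r + 25 = 0, Roots: r = -5 (double root)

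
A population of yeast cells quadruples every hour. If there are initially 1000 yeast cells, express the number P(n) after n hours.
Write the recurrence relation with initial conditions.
Each hour multiplies the count by 4, so the count after n hours depends only on the count after n-1 hours: P(n) = 4 × P(n-1). The starting count gives P(0) = 1000.
Unrolling n times gives the closed form P(n) = 1000 × 4ⁿ.

P(n) = 4 × P(n-1), P(0) = 1000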